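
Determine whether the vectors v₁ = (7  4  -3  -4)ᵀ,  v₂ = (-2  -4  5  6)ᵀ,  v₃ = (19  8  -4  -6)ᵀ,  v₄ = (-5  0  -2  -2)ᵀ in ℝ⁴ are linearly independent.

Row-reduce the matrix whose columns are v₁, v₂, v₃, v₄.
The reduction yields 2 nonzero rows, so the rank is 2.
Since rank 2 < 4, the set is linearly dependent.
Indeed 3v₁ + v₂ - v₃ = 0.

linearly dependent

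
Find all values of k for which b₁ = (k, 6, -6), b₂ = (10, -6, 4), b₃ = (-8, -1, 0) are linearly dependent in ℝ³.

k = -39

Place the vectors as rows of a 3×3 matrix; dependence ⇔ determinant zero.
The determinant works out to 4*k + 156.
This vanishes exactly when k = -39.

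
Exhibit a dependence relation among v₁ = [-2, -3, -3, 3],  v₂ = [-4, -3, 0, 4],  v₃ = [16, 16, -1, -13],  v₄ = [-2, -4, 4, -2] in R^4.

v₁ + 3v₂ + v₃ + v₄ = 0

Write the vectors as columns of a matrix and find a nonzero vector in its null space.
The free variable yields coefficients (1, 3, 1, 1) (any nonzero multiple also works).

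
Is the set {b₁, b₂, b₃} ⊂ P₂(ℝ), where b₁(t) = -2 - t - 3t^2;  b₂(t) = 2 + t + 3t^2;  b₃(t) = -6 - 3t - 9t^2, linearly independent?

linearly dependent

Take coordinates with respect to the standard basis {1, t, t^2}.
Row-reduce the matrix whose columns are b₁, b₂, b₃.
The reduction yields 1 nonzero row, so the rank is 1.
Since rank 1 < 3, the set is linearly dependent.
Indeed b₁ + b₂ = 0.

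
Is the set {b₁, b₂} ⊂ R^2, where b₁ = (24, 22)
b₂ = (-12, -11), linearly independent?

One vector is a scalar multiple of another, so the set is dependent.

linearly dependent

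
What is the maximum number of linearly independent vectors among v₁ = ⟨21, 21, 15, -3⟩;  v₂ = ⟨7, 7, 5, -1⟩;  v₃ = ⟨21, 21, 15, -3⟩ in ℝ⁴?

Put the 4×3 matrix [v₁|v₂|v₃] into echelon form.
The echelon form has 1 nonzero row, so the rank is 1.

1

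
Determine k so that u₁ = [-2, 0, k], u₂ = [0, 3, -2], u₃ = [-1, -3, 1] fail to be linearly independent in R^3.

Place the vectors as rows of a 3×3 matrix; dependence ⇔ determinant zero.
The determinant works out to 3*k + 6.
Setting this to zero gives k = -2.

k = -2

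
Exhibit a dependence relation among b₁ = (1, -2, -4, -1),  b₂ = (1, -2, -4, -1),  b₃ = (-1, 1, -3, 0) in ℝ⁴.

Write the vectors as columns of a matrix and find a nonzero vector in its null space.
One solution (up to scaling) is (1, -1, 0).

b₁ - b₂ = 0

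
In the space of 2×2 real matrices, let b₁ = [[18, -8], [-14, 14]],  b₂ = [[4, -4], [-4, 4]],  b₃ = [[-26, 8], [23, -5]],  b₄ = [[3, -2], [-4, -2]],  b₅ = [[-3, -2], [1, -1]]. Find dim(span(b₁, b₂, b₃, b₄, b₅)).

3

Pass to coordinate vectors with respect to the basis {E₁₁, E₁₂, E₂₁, E₂₂}.
Apply Gaussian elimination to the matrix whose rows are b₁, b₂, b₃, b₄, b₅.
The echelon form has 3 nonzero rows, so the rank is 3.
(With 5 elements in a 4-dimensional space the rank is at most 4.)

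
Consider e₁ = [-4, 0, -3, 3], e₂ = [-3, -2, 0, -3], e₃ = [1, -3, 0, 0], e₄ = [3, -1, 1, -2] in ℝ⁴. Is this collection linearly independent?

Place the vectors as rows of a 4×4 matrix and reduce to echelon form.
The reduction yields 4 nonzero rows, so the rank is 4.
Since rank = 4 (the number of vectors), the set is linearly independent.

linearly independent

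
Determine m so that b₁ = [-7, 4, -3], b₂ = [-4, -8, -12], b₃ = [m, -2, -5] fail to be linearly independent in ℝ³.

m = -3

Dependence holds iff the 3×3 matrix [b₁ b₂ b₃] is singular.
Cofactor expansion gives det = -72*m - 216.
Solving -72*m - 216 = 0 yields m = -3.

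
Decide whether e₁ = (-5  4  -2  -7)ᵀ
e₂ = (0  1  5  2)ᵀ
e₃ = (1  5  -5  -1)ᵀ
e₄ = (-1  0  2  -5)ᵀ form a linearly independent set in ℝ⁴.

Form the 4×4 matrix with these as columns; its determinant is -792.
A nonzero determinant means the columns are linearly independent.

linearly independent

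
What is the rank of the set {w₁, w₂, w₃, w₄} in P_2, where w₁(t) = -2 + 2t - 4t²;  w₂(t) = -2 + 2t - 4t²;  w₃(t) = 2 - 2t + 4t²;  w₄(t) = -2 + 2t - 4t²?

rank 1

Use coordinates relative to {1, t, t²}.
Form the matrix with w₁, w₂, w₃, w₄ as columns and reduce.
There is 1 pivot column, so rank = 1.
(With 4 elements in a 3-dimensional space the rank is at most 3.)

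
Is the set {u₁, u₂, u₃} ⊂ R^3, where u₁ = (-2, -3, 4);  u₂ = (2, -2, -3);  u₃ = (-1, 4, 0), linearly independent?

linearly independent

The matrix [u₁|u₂|u₃] has determinant -9.
A nonzero determinant means the columns are linearly independent.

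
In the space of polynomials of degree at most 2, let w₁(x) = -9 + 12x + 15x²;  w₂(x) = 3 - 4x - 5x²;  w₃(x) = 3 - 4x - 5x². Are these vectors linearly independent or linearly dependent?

Take coordinates with respect to the standard basis {1, x, x²}.
The matrix [w₁|w₂|w₃] has determinant 0.
A zero determinant means the columns are linearly dependent.

linearly dependent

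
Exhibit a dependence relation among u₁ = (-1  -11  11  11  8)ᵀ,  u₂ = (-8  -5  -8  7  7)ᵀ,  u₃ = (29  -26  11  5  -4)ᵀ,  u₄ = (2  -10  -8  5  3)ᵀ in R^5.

Solve the homogeneous system with u₁, u₂, u₃, u₄ as columns by row-reducing the coefficient matrix.
The free variable yields coefficients (1, -3, -1, 3) (any nonzero multiple also works).

u₁ - 3u₂ - u₃ + 3u₄ = 0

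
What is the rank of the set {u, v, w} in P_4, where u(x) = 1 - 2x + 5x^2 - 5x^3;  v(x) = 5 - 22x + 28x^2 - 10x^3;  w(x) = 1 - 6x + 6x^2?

Use coordinates relative to {1, x, …, x^4}.
Put the 5×3 matrix [u|v|w] into echelon form.
There are 2 pivot columns, so rank = 2.

2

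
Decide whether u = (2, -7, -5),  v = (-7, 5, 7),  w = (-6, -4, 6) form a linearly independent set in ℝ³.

Row-reduce the matrix whose columns are u, v, w.
The reduction yields 3 nonzero rows, so the rank is 3.
Since rank = 3 (the number of vectors), the set is linearly independent.

linearly independent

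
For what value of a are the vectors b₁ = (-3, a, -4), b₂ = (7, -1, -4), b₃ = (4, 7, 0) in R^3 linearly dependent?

The set is linearly dependent precisely when det[b₁; b₂; b₃] = 0.
The determinant works out to -16*a - 296.
Solving -16*a - 296 = 0 yields a = -37/2.

a = -37/2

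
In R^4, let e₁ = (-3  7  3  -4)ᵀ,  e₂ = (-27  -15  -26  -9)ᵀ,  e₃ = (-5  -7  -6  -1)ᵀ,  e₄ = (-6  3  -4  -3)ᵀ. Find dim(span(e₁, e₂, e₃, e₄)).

dim = 3

Row-reduce the 4×4 matrix with these as rows.
Reduction leaves 3 leading entries, giving rank 3.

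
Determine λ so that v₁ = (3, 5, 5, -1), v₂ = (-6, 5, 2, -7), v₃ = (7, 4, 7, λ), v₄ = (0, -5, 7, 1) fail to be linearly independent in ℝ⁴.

The vectors are dependent exactly when the determinant of the matrix with rows v₁, v₂, v₃, v₄ vanishes.
Expanding, det = 990 - 495*λ.
Setting this to zero gives λ = 2.

λ = 2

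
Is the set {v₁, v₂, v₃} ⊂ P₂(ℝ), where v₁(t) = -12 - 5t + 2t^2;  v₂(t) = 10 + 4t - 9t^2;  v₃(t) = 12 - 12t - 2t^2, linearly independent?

Take coordinates with respect to the standard basis {1, t, t^2}.
Row-reduce the matrix whose columns are v₁, v₂, v₃.
The reduction yields 3 nonzero rows, so the rank is 3.
Since rank = 3 (the number of vectors), the set is linearly independent.

linearly independent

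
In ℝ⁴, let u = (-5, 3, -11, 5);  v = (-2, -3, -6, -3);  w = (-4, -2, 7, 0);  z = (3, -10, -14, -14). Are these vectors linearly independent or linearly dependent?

Form the 4×4 matrix with these as columns; its determinant is 0.
A zero determinant means the columns are linearly dependent.
Indeed u - 3v + w + z = 0.

linearly dependent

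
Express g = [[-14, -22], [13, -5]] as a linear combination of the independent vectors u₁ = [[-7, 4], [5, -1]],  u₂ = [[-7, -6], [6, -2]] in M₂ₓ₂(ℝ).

Work in coordinates with respect to the standard basis {E₁₁, E₁₂, E₂₁, E₂₂}.
Write g = a₁u₁ + a₂u₂ and equate components.
Back-substitution yields (a₁, a₂) = (-1, 3).

g = -u₁ + 3u₂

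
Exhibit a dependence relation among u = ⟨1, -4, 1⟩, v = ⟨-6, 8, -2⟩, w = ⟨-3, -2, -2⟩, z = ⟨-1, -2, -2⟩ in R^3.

Row-reduce the matrix with u, v, w, z as columns; the null space gives the coefficients.
The free variable yields coefficients (2, 1, -2, 2) (any nonzero multiple also works).

2u + v - 2w + 2z = 0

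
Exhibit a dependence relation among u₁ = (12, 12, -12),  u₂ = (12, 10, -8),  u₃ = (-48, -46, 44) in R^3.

Write the vectors as columns of a matrix and find a nonzero vector in its null space.
One solution (up to scaling) is (3, 1, 1).

3u₁ + u₂ + u₃ = 0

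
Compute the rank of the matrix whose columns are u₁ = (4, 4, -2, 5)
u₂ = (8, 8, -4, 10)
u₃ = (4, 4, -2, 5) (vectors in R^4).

rank 1

Put the 4×3 matrix [u₁|u₂|u₃] into echelon form.
The echelon form has 1 nonzero row, so the rank is 1.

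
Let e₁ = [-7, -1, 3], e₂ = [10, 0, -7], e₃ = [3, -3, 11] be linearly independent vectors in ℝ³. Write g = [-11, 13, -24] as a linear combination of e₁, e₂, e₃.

Write g = c₁e₁ + … + c₃e₃ and equate components.
The system has the unique solution (c₁, c₂, c₃) = (-4, -3, -3).

g = -4e₁ - 3e₂ - 3e₃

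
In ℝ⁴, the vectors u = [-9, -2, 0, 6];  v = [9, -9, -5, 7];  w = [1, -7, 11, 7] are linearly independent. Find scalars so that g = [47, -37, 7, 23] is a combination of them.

g = -2u + 3v + 2w

Since u, v, w are independent, the coefficients expressing g are uniquely determined by a linear system.
Back-substitution yields (c₁, c₂, c₃) = (-2, 3, 2).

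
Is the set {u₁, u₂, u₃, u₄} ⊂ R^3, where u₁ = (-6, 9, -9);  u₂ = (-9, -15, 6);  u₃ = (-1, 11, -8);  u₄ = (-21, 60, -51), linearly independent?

There are 4 vectors in a 3-dimensional space, so they cannot be linearly independent.

linearly dependent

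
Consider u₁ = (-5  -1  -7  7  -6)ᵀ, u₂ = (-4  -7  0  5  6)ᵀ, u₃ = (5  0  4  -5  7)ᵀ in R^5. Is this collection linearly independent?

Row-reduce the matrix whose columns are u₁, u₂, u₃.
The reduction yields 3 nonzero rows, so the rank is 3.
Since rank = 3 (the number of vectors), the set is linearly independent.

linearly independent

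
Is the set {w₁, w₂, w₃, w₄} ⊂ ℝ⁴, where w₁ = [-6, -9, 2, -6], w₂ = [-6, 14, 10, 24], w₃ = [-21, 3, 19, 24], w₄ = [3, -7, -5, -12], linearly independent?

Row-reduce the matrix whose columns are w₁, w₂, w₃, w₄.
The reduction yields 2 nonzero rows, so the rank is 2.
Since rank 2 < 4, the set is linearly dependent.

linearly dependent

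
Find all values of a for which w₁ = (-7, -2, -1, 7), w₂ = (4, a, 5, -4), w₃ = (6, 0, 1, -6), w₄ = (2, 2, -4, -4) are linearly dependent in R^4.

The set is linearly dependent precisely when det[w₁; w₂; w₃; w₄] = 0.
Expanding, det = 2*a + 104.
This vanishes exactly when a = -52.

a = -52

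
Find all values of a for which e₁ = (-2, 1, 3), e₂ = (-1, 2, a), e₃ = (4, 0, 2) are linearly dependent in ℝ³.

The vectors are dependent exactly when the determinant of the matrix with rows e₁, e₂, e₃ vanishes.
The determinant works out to 4*a - 30.
Setting this to zero gives a = 15/2.

a = 15/2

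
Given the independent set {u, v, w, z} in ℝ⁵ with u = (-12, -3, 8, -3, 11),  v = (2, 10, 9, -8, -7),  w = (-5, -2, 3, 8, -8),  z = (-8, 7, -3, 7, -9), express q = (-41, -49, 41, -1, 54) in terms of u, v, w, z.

Solve the system with u, v, w, z as columns and q as the right-hand side.
The system has the unique solution (c₁, …, c₄) = (4, -1, 3, -3).

q = 4u - v + 3w - 3z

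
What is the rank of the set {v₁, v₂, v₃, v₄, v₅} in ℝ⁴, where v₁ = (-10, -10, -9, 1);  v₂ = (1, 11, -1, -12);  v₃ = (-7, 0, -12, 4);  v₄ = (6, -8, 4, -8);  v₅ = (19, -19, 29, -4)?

rank 4

Row-reduce the 5×4 matrix with these as rows.
There are 4 pivot columns, so rank = 4.
(With 5 elements in a 4-dimensional space the rank is at most 4.)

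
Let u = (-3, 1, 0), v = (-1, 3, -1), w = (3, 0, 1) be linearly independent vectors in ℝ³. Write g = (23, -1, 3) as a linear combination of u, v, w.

g = -4u + v + 4w

Set up the augmented matrix [u | v | w | g] and row-reduce.
Back-substitution yields (a₁, a₂, a₃) = (-4, 1, 4).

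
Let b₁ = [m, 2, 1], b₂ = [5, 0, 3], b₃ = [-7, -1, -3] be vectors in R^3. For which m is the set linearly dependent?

Dependence holds iff the 3×3 matrix [b₁ b₂ b₃] is singular.
The determinant works out to 3*m - 17.
Setting this to zero gives m = 17/3.

m = 17/3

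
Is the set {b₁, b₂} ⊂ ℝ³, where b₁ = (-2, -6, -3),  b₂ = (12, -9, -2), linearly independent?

linearly independent

Row-reduce the matrix whose columns are b₁, b₂.
The reduction yields 2 nonzero rows, so the rank is 2.
Since rank = 2 (the number of vectors), the set is linearly independent.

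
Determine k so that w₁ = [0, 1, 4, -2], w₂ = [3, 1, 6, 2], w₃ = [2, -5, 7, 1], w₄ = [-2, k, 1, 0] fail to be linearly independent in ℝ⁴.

Place the vectors as rows of a 4×4 matrix; dependence ⇔ determinant zero.
Expanding, det = -14*k - 287.
This vanishes exactly when k = -41/2.

k = -41/2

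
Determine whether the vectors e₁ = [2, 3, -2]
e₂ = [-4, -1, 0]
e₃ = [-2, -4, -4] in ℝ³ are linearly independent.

Form the 3×3 matrix with these as columns; its determinant is -68.
A nonzero determinant means the columns are linearly independent.

linearly independent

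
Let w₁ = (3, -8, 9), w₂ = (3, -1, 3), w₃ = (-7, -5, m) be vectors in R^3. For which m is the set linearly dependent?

The set is linearly dependent precisely when det[w₁; w₂; w₃] = 0.
The determinant works out to 21*m + 15.
Solving 21*m + 15 = 0 yields m = -5/7.

m = -5/7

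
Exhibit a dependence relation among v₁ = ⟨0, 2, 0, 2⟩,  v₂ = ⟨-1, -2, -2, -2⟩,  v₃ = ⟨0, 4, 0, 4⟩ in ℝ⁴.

2v₁ - v₃ = 0

Set up α₁v₁ + … + α₃v₃ = 0 and solve the homogeneous system.
One solution (up to scaling) is (2, 0, -1).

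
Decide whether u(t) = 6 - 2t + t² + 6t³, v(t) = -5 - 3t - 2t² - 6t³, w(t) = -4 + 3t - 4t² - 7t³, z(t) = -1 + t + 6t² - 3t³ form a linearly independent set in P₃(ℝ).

linearly independent

Take coordinates with respect to the standard basis {1, t, …, t³}.
The matrix [u|v|w|z] has determinant -789.
A nonzero determinant means the columns are linearly independent.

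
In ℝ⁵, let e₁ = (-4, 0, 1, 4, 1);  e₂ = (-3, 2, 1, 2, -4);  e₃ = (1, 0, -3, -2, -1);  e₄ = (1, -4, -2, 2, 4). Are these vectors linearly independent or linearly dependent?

Place the vectors as rows of a 4×5 matrix and reduce to echelon form.
The reduction yields 4 nonzero rows, so the rank is 4.
Since rank = 4 (the number of vectors), the set is linearly independent.

linearly independent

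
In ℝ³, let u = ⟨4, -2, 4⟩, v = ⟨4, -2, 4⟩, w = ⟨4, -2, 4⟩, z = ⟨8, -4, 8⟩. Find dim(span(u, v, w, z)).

dim = 1

Put the 3×4 matrix [u|v|w|z] into echelon form.
The echelon form has 1 nonzero row, so the rank is 1.
(With 4 elements in a 3-dimensional space the rank is at most 3.)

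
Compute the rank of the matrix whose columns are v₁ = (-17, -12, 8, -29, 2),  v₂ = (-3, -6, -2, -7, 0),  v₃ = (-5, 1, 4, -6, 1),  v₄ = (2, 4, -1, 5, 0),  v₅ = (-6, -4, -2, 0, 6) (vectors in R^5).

rank 4

Form the matrix with v₁, v₂, v₃, v₄, v₅ as columns and reduce.
Exactly 4 pivots survive; hence the rank is 4.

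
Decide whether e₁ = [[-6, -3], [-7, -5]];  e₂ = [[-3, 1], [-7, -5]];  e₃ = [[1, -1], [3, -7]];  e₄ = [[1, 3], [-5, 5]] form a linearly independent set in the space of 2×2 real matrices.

Take coordinates with respect to the standard basis {E₁₁, E₁₂, E₂₁, E₂₂}.
Place the vectors as rows of a 4×4 matrix and reduce to echelon form.
The reduction yields 4 nonzero rows, so the rank is 4.
Since rank = 4 (the number of vectors), the set is linearly independent.

linearly independent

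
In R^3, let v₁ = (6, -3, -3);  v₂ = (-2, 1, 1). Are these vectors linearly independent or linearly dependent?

linearly dependent

One vector is a scalar multiple of another, so the set is dependent.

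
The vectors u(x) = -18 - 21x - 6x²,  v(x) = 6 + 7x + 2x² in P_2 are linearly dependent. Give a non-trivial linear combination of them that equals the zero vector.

u + 3v = 0

Write each element as a vector in ℝ³ using {1, x, x²}.
Write the vectors as columns of a matrix and find a nonzero vector in its null space.
The free variable yields coefficients (1, 3) (any nonzero multiple also works).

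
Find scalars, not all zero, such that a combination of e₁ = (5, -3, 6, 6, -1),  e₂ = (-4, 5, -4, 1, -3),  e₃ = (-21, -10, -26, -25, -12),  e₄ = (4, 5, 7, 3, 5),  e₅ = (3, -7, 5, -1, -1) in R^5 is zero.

3e₁ - e₂ + e₃ + 2e₄ - 2e₅ = 0

Set up α₁e₁ + … + α₅e₅ = 0 and solve the homogeneous system.
The free variable yields coefficients (3, -1, 1, 2, -2) (any nonzero multiple also works).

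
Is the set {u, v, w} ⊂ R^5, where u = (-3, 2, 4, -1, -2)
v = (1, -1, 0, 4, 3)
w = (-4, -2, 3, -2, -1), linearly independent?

linearly independent

Place the vectors as rows of a 3×5 matrix and reduce to echelon form.
The reduction yields 3 nonzero rows, so the rank is 3.
Since rank = 3 (the number of vectors), the set is linearly independent.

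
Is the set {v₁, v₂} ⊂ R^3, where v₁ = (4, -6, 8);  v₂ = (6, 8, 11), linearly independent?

Row-reduce the matrix whose columns are v₁, v₂.
The reduction yields 2 nonzero rows, so the rank is 2.
Since rank = 2 (the number of vectors), the set is linearly independent.

linearly independent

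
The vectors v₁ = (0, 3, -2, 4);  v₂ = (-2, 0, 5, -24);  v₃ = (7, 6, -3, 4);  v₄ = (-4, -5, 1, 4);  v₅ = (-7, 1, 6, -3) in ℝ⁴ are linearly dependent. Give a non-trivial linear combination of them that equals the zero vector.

v₁ + v₂ + 2v₃ + 3v₄ = 0

Row-reduce the matrix with v₁, v₂, v₃, v₄, v₅ as columns; the null space gives the coefficients.
A generator of the null space is (1, 1, 2, 3, 0).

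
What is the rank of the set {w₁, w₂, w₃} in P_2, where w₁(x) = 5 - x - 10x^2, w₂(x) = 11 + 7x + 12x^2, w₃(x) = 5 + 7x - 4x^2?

3

Represent each element by its coordinate vector in ℝ³.
Form the matrix with w₁, w₂, w₃ as columns and reduce.
There are 3 pivot columns, so rank = 3.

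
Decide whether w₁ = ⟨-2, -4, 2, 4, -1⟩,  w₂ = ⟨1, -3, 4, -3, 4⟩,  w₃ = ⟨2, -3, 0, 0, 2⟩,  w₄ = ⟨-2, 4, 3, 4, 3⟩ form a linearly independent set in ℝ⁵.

linearly independent

Row-reduce the matrix whose columns are w₁, w₂, w₃, w₄.
The reduction yields 4 nonzero rows, so the rank is 4.
Since rank = 4 (the number of vectors), the set is linearly independent.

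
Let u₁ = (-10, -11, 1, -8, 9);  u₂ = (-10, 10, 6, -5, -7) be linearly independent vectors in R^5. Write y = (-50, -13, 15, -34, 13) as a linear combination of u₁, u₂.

Set up the augmented matrix [u₁ | u₂ | y] and row-reduce.
Back-substitution yields (α₁, α₂) = (3, 2).

y = 3u₁ + 2u₂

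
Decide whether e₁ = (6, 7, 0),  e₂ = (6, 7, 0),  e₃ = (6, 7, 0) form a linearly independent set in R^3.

Form the 3×3 matrix with these as columns; its determinant is 0.
A zero determinant means the columns are linearly dependent.

linearly dependent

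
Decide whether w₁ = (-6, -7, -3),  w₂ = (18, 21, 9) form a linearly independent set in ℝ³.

Row-reduce the matrix whose columns are w₁, w₂.
The reduction yields 1 nonzero row, so the rank is 1.
Since rank 1 < 2, the set is linearly dependent.
Indeed 3w₁ + w₂ = 0.

linearly dependent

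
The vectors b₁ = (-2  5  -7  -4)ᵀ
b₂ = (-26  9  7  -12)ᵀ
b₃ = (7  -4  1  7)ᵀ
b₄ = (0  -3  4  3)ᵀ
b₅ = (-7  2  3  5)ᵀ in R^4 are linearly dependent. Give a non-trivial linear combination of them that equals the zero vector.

Set up α₁b₁ + … + α₅b₅ = 0 and solve the homogeneous system.
A generator of the null space is (1, 1, 3, 0, -1).

b₁ + b₂ + 3b₃ - b₅ = 0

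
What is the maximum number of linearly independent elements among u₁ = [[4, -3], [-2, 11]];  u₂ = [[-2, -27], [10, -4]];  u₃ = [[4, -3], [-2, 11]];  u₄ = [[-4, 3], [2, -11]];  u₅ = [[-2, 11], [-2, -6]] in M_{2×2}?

2

Use coordinates relative to {E₁₁, E₁₂, E₂₁, E₂₂}.
Row-reduce the 5×4 matrix with these as rows.
The echelon form has 2 nonzero rows, so the rank is 2.
(With 5 elements in a 4-dimensional space the rank is at most 4.)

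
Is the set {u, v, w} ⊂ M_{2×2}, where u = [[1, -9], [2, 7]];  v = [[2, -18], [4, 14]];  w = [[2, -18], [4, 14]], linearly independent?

linearly dependent

Take coordinates with respect to the standard basis {E₁₁, E₁₂, E₂₁, E₂₂}.
One vector is a scalar multiple of another, so the set is dependent.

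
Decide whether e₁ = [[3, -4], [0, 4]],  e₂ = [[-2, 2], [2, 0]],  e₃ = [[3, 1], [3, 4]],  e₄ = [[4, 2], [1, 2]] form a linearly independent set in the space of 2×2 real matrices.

Take coordinates with respect to the standard basis {E₁₁, E₁₂, E₂₁, E₂₂}.
Form the 4×4 matrix with these as columns; its determinant is -16.
A nonzero determinant means the columns are linearly independent.

linearly independent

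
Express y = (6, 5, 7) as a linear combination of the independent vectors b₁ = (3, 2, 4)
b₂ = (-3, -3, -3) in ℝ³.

y = b₁ - b₂

Set up the augmented matrix [b₁ | b₂ | y] and row-reduce.
The system has the unique solution (a₁, a₂) = (1, -1).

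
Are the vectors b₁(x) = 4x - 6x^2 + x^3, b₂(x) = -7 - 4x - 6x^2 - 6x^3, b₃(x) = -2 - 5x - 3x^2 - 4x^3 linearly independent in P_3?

Write each element as a coordinate vector in ℝ⁴ using {1, x, …, x^3}.
Row-reduce the matrix whose columns are b₁, b₂, b₃.
The reduction yields 3 nonzero rows, so the rank is 3.
Since rank = 3 (the number of vectors), the set is linearly independent.

linearly independent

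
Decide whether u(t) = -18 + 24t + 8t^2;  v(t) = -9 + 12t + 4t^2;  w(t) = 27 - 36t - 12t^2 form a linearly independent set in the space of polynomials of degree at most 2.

Take coordinates with respect to the standard basis {1, t, t^2}.
Row-reduce the matrix whose columns are u, v, w.
The reduction yields 1 nonzero row, so the rank is 1.
Since rank 1 < 3, the set is linearly dependent.
Indeed u - 2v = 0.

linearly dependent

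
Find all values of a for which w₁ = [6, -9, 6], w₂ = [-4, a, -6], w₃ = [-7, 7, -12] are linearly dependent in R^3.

Place the vectors as rows of a 3×3 matrix; dependence ⇔ determinant zero.
The determinant works out to 138 - 30*a.
This vanishes exactly when a = 23/5.

a = 23/5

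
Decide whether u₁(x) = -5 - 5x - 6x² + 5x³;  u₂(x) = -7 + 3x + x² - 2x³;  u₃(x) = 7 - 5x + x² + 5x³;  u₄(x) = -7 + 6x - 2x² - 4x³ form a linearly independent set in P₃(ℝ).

Take coordinates with respect to the standard basis {1, x, …, x³}.
Place the vectors as rows of a 4×4 matrix and reduce to echelon form.
The reduction yields 4 nonzero rows, so the rank is 4.
Since rank = 4 (the number of vectors), the set is linearly independent.

linearly independent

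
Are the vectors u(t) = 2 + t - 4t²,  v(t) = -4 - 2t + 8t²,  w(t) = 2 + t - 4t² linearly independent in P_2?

linearly dependent

Write each element as a coordinate vector in ℝ³ using {1, t, t²}.
The matrix [u|v|w] has determinant 0.
A zero determinant means the columns are linearly dependent.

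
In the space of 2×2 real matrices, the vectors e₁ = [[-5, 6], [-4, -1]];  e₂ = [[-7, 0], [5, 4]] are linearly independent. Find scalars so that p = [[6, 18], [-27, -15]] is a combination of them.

Take coordinate vectors relative to {E₁₁, E₁₂, E₂₁, E₂₂}.
Solve the system with e₁, e₂ as columns and p as the right-hand side.
The system has the unique solution (c₁, c₂) = (3, -3).

p = 3e₁ - 3e₂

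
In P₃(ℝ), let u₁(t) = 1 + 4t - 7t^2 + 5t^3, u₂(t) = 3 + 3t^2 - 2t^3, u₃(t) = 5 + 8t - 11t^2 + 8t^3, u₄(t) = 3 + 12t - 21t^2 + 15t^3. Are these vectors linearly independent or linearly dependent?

Write each element as a coordinate vector in ℝ⁴ using {1, t, …, t^3}.
One vector is a scalar multiple of another, so the set is dependent.

linearly dependent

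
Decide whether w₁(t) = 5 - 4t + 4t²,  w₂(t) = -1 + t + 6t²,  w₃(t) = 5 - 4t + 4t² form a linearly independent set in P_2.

Write each element as a coordinate vector in ℝ³ using {1, t, t²}.
The matrix [w₁|w₂|w₃] has determinant 0.
A zero determinant means the columns are linearly dependent.

linearly dependent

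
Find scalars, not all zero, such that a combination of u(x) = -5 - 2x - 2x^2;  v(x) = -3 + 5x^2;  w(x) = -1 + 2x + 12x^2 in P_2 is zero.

Take coordinates with respect to {1, x, x^2}.
Row-reduce the matrix with u, v, w as columns; the null space gives the coefficients.
One solution (up to scaling) is (1, -2, 1).

u - 2v + w = 0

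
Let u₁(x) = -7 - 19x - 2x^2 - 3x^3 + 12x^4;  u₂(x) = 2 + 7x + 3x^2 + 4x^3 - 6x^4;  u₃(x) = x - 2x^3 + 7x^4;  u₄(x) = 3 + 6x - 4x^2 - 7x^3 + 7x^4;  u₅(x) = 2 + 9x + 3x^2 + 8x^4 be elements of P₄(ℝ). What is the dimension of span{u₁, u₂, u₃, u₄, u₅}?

Represent each element by its coordinate vector in ℝ⁵.
Form the matrix with u₁, u₂, u₃, u₄, u₅ as columns and reduce.
The echelon form has 3 nonzero rows, so the rank is 3.

3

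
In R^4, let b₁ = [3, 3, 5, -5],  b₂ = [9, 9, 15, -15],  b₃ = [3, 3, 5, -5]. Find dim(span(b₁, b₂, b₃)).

Put the 4×3 matrix [b₁|b₂|b₃] into echelon form.
Exactly 1 pivot survives; hence the rank is 1.

dim = 1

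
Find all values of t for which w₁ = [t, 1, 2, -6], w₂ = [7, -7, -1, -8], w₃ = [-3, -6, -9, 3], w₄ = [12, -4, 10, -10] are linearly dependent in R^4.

The vectors are dependent exactly when the determinant of the matrix with rows w₁, w₂, w₃, w₄ vanishes.
Expanding, det = 420*t - 1470.
Solving 420*t - 1470 = 0 yields t = 7/2.

t = 7/2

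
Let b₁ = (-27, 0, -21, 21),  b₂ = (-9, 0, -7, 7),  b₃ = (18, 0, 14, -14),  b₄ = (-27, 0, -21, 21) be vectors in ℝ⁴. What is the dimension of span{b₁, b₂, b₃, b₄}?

Put the 4×4 matrix [b₁|b₂|b₃|b₄] into echelon form.
Reduction leaves 1 leading entry, giving rank 1.

1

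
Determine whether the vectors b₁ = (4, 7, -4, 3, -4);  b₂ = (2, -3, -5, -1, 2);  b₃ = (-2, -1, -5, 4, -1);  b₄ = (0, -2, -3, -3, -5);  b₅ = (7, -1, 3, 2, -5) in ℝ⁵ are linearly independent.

The matrix [b₁|b₂|b₃|b₄|b₅] has determinant 19926.
A nonzero determinant means the columns are linearly independent.

linearly independent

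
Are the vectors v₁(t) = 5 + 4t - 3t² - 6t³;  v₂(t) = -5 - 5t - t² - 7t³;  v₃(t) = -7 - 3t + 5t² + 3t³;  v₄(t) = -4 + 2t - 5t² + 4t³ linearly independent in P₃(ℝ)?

Take coordinates with respect to the standard basis {1, t, …, t³}.
Row-reduce the matrix whose columns are v₁, v₂, v₃, v₄.
The reduction yields 4 nonzero rows, so the rank is 4.
Since rank = 4 (the number of vectors), the set is linearly independent.

linearly independent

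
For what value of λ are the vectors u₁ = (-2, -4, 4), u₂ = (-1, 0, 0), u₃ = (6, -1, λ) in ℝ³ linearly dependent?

Place the vectors as rows of a 3×3 matrix; dependence ⇔ determinant zero.
The determinant works out to 4 - 4*λ.
Setting this to zero gives λ = 1.

λ = 1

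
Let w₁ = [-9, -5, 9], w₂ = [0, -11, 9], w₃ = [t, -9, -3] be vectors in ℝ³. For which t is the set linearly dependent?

The vectors are dependent exactly when the determinant of the matrix with rows w₁, w₂, w₃ vanishes.
Expanding, det = 54*t - 1026.
This vanishes exactly when t = 19.

t = 19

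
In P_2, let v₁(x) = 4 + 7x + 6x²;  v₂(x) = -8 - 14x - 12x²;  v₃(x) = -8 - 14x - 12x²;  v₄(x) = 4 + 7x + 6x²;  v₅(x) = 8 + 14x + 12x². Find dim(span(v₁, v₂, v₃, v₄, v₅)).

Represent each element by its coordinate vector in ℝ³.
Apply Gaussian elimination to the matrix whose rows are v₁, v₂, v₃, v₄, v₅.
There is 1 pivot column, so rank = 1.
(With 5 elements in a 3-dimensional space the rank is at most 3.)

dim = 1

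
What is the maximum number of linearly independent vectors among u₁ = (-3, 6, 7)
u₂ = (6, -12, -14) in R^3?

Put the 3×2 matrix [u₁|u₂] into echelon form.
The echelon form has 1 nonzero row, so the rank is 1.

1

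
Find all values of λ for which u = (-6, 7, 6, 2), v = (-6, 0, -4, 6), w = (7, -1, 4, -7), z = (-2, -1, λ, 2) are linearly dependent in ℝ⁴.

The vectors are dependent exactly when the determinant of the matrix with rows u, v, w, z vanishes.
Cofactor expansion gives det = 24*λ + 48.
This vanishes exactly when λ = -2.

λ = -2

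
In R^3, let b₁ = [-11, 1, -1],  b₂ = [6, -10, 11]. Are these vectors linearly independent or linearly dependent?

Row-reduce the matrix whose columns are b₁, b₂.
The reduction yields 2 nonzero rows, so the rank is 2.
Since rank = 2 (the number of vectors), the set is linearly independent.

linearly independent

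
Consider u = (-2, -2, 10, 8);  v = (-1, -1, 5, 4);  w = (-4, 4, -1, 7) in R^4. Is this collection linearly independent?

Place the vectors as rows of a 3×4 matrix and reduce to echelon form.
The reduction yields 2 nonzero rows, so the rank is 2.
Since rank 2 < 3, the set is linearly dependent.

linearly dependent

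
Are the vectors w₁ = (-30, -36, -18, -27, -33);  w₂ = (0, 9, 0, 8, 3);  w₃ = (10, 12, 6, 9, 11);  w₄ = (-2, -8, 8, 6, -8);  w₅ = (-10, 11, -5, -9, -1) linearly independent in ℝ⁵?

linearly dependent

One vector is a scalar multiple of another, so the set is dependent.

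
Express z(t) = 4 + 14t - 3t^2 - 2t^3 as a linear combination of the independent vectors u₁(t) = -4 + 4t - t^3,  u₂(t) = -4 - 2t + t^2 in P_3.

Take coordinate vectors relative to {1, t, …, t^3}.
Set up the augmented matrix [u₁ | u₂ | z] and row-reduce.
Row-reducing the augmented matrix gives the unique coefficients (a₁, a₂) = (2, -3).

z = 2u₁ - 3u₂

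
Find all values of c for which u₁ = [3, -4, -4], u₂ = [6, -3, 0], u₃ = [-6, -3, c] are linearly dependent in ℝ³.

c = -48/5

Place the vectors as rows of a 3×3 matrix; dependence ⇔ determinant zero.
Cofactor expansion gives det = 15*c + 144.
Setting this to zero gives c = -48/5.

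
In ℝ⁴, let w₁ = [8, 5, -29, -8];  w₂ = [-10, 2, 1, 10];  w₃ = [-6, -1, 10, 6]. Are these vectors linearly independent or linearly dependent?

linearly dependent

Row-reduce the matrix whose columns are w₁, w₂, w₃.
The reduction yields 2 nonzero rows, so the rank is 2.
Since rank 2 < 3, the set is linearly dependent.
Indeed w₁ - w₂ + 3w₃ = 0.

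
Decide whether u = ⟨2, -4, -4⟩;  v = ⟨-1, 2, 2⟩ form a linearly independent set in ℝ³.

Place the vectors as rows of a 2×3 matrix and reduce to echelon form.
The reduction yields 1 nonzero row, so the rank is 1.
Since rank 1 < 2, the set is linearly dependent.
Indeed u + 2v = 0.

linearly dependent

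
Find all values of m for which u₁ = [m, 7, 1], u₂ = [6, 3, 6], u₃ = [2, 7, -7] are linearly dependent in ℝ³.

The set is linearly dependent precisely when det[u₁; u₂; u₃] = 0.
Cofactor expansion gives det = 414 - 63*m.
Setting this to zero gives m = 46/7.

m = 46/7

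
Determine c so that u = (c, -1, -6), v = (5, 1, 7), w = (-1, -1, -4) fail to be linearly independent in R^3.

Place the vectors as rows of a 3×3 matrix; dependence ⇔ determinant zero.
Expanding, det = 3*c + 11.
Solving 3*c + 11 = 0 yields c = -11/3.

c = -11/3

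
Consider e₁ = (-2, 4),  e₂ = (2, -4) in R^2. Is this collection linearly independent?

Row-reduce the matrix whose columns are e₁, e₂.
The reduction yields 1 nonzero row, so the rank is 1.
Since rank 1 < 2, the set is linearly dependent.
Indeed e₁ + e₂ = 0.

linearly dependent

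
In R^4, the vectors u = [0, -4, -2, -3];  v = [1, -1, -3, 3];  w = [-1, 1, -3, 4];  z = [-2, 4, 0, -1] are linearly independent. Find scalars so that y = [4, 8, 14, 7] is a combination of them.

y = -4u - v - w - 2z

Write y = c₁u + … + c₄z and equate components.
Back-substitution yields (c₁, …, c₄) = (-4, -1, -1, -2).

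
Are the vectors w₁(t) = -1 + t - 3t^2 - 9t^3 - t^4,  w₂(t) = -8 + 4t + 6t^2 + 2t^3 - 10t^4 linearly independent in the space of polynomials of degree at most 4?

Take coordinates with respect to the standard basis {1, t, …, t^4}.
Row-reduce the matrix whose columns are w₁, w₂.
The reduction yields 2 nonzero rows, so the rank is 2.
Since rank = 2 (the number of vectors), the set is linearly independent.

linearly independent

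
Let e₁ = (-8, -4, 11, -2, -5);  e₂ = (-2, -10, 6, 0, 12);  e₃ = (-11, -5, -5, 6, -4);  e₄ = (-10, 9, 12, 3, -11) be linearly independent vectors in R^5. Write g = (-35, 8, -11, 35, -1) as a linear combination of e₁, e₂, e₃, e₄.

Since e₁, e₂, e₃, e₄ are independent, the coefficients expressing g are uniquely determined by a linear system.
Back-substitution yields (c₁, …, c₄) = (-4, 2, 3, 3).

g = -4e₁ + 2e₂ + 3e₃ + 3e₄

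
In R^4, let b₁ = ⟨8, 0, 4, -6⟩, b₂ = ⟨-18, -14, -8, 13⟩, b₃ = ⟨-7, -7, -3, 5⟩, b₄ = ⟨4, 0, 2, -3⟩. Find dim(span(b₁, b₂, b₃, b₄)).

dim = 2

Form the matrix with b₁, b₂, b₃, b₄ as columns and reduce.
There are 2 pivot columns, so rank = 2.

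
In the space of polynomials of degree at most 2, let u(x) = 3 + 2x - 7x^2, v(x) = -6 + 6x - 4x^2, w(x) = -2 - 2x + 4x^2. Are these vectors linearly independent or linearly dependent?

Take coordinates with respect to the standard basis {1, x, x^2}.
The matrix [u|v|w] has determinant -56.
A nonzero determinant means the columns are linearly independent.

linearly independent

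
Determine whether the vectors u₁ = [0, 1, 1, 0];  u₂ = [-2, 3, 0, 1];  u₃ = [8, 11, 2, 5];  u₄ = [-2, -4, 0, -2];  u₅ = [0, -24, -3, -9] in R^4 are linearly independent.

linearly dependent

There are 5 vectors in a 4-dimensional space, so they cannot be linearly independent.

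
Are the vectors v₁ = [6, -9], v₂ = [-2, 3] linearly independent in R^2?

linearly dependent

Form the 2×2 matrix with these as columns; its determinant is 0.
A zero determinant means the columns are linearly dependent.
Indeed v₁ + 3v₂ = 0.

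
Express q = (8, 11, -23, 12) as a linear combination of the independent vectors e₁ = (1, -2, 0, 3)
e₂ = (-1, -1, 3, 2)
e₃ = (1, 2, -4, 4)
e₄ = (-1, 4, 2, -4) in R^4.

Write q = a₁e₁ + … + a₄e₄ and equate components.
Row-reducing the augmented matrix gives the unique coefficients (a₁, …, a₄) = (2, -3, 4, 1).

q = 2e₁ - 3e₂ + 4e₃ + e₄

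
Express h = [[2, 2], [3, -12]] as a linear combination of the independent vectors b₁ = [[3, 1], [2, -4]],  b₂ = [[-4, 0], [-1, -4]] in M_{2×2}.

Work in coordinates with respect to the standard basis {E₁₁, E₁₂, E₂₁, E₂₂}.
Set up the augmented matrix [b₁ | b₂ | h] and row-reduce.
The system has the unique solution (c₁, c₂) = (2, 1).

h = 2b₁ + b₂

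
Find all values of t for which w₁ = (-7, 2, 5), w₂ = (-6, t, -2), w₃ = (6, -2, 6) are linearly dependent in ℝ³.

The set is linearly dependent precisely when det[w₁; w₂; w₃] = 0.
The determinant works out to 136 - 72*t.
This vanishes exactly when t = 17/9.

t = 17/9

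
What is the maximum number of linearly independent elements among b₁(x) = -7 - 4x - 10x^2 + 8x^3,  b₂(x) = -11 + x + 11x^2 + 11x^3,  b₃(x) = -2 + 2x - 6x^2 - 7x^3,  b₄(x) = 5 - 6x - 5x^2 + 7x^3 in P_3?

4

Represent each element by its coordinate vector in ℝ⁴.
Apply Gaussian elimination to the matrix whose rows are b₁, b₂, b₃, b₄.
Reduction leaves 4 leading entries, giving rank 4.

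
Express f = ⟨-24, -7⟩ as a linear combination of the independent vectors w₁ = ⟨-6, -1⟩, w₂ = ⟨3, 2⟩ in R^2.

Set up the augmented matrix [w₁ | w₂ | f] and row-reduce.
Back-substitution yields (c₁, c₂) = (3, -2).

f = 3w₁ - 2w₂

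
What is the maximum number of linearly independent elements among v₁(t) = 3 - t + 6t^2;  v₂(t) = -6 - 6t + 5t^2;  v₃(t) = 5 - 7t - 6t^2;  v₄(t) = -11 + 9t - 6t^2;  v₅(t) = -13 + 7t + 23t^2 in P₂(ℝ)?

Represent each element by its coordinate vector in ℝ³.
Apply Gaussian elimination to the matrix whose rows are v₁, v₂, v₃, v₄, v₅.
Reduction leaves 3 leading entries, giving rank 3.
(With 5 elements in a 3-dimensional space the rank is at most 3.)

3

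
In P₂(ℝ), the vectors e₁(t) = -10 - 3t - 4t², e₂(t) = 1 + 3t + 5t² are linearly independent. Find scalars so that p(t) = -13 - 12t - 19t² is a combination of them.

p = e₁ - 3e₂

Take coordinate vectors relative to {1, t, t²}.
Solve the system with e₁, e₂ as columns and p as the right-hand side.
The system has the unique solution (a₁, a₂) = (1, -3).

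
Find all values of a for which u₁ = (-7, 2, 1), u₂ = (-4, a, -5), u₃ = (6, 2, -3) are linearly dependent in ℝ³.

Dependence holds iff the 3×3 matrix [u₁ u₂ u₃] is singular.
The determinant works out to 15*a - 162.
Setting this to zero gives a = 54/5.

a = 54/5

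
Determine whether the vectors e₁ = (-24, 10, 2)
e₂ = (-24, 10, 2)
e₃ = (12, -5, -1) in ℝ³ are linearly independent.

The matrix [e₁|e₂|e₃] has determinant 0.
A zero determinant means the columns are linearly dependent.
Indeed e₁ - e₂ = 0.

linearly dependent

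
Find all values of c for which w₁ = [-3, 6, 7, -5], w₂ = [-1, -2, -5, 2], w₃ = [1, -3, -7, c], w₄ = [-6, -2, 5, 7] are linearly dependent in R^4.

The vectors are dependent exactly when the determinant of the matrix with rows w₁, w₂, w₃, w₄ vanishes.
Expanding, det = 375 - 200*c.
Setting this to zero gives c = 15/8.

c = 15/8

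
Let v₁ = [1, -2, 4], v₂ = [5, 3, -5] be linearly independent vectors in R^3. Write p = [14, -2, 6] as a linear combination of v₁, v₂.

Solve the system with v₁, v₂ as columns and p as the right-hand side.
Back-substitution yields (α₁, α₂) = (4, 2).

p = 4v₁ + 2v₂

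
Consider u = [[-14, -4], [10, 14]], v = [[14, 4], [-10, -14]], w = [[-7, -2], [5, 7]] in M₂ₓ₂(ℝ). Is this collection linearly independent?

Write each element as a coordinate vector in ℝ⁴ using {E₁₁, E₁₂, E₂₁, E₂₂}.
One vector is a scalar multiple of another, so the set is dependent.

linearly dependent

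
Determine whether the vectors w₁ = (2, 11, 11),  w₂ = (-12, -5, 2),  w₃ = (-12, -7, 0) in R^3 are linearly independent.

linearly independent

Row-reduce the matrix whose columns are w₁, w₂, w₃.
The reduction yields 3 nonzero rows, so the rank is 3.
Since rank = 3 (the number of vectors), the set is linearly independent.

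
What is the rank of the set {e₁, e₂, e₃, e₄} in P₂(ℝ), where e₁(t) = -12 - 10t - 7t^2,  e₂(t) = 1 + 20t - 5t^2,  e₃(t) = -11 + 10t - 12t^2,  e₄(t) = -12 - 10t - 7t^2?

Pass to coordinate vectors with respect to the basis {1, t, t^2}.
Apply Gaussian elimination to the matrix whose rows are e₁, e₂, e₃, e₄.
Reduction leaves 2 leading entries, giving rank 2.
(With 4 elements in a 3-dimensional space the rank is at most 3.)

2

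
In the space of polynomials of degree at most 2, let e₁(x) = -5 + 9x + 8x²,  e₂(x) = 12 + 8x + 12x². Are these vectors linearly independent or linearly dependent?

Take coordinates with respect to the standard basis {1, x, x²}.
Row-reduce the matrix whose columns are e₁, e₂.
The reduction yields 2 nonzero rows, so the rank is 2.
Since rank = 2 (the number of vectors), the set is linearly independent.

linearly independent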